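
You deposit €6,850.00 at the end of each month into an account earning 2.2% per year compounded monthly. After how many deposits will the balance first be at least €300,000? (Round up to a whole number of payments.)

Periodic rate r = 0.022/12 per month; n is counted in months.
Ordinary annuity FV: 300,000 = 6,850 × [((1+r)^n − 1)/r].
(1+r)^n = 1 + 300,000 × r / 6,850, so n = ln(1 + 300,000·r/6,850) / ln(1+r) = 42.16.
Round up to a whole number of payments: n = 43.

43 payments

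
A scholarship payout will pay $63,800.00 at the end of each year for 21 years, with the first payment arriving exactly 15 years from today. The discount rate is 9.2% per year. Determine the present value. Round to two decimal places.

Ordinary annuity of 21 payments, first payment at period 15.
Periodic rate r = 0.092 per year.
The ordinary-annuity PV formula values the stream one period before the first payment (period 14); discount that back 14 periods:
PV₀ = 63,800 × [1 − (1+r)^−21] / r × (1+r)^−14 = $170,403.14

$170,403.14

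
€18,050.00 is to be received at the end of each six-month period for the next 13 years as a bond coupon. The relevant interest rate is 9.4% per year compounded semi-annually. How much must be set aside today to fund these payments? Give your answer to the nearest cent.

€267,692.76

This is an ordinary annuity: 26 payments of €18,050.00 at the end of each six-month period.
Periodic rate r = 0.094/2 per half-year; n is counted in half-years.
PV = PMT × [(1 − (1+r)^−n)/r] = 18,050 × [1 − (1+r)^−26] / r = €267,692.76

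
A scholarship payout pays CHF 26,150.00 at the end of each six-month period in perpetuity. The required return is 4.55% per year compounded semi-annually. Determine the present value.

Periodic rate r = 0.0455/2 per half-year.
Level perpetuity: PV = PMT / r = 26,150 / (0.0455/2) = CHF 1,149,450.55.

CHF 1,149,450.55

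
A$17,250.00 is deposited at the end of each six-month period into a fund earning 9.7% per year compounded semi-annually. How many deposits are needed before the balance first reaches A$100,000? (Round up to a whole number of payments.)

6 payments

Periodic rate r = 0.097/2 per half-year; n is counted in half-years.
Ordinary annuity FV: 100,000 = 17,250 × [((1+r)^n − 1)/r].
(1+r)^n = 1 + 100,000 × r / 17,250, so n = ln(1 + 100,000·r/17,250) / ln(1+r) = 5.23.
Round up to a whole number of payments: n = 6.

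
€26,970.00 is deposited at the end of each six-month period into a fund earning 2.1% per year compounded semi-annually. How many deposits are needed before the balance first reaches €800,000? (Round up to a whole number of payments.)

Periodic rate r = 0.021/2 per half-year; n is counted in half-years.
Ordinary annuity FV: 800,000 = 26,970 × [((1+r)^n − 1)/r].
(1+r)^n = 1 + 800,000 × r / 26,970, so n = ln(1 + 800,000·r/26,970) / ln(1+r) = 25.96.
Round up to a whole number of payments: n = 26.

26 payments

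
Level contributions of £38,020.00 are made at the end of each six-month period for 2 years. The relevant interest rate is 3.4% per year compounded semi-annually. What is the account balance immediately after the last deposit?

This is an ordinary annuity: 4 deposits of £38,020.00 at the end of each six-month period.
Periodic rate r = 0.034/2 per half-year; n is counted in half-years.
FV = PMT × [((1+r)^n − 1)/r] = 38,020 × [(1+r)^4 − 1] / r = £156,002.18

£156,002.18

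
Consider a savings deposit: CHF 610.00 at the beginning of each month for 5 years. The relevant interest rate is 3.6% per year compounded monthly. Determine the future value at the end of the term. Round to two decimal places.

This is an annuity due: 60 deposits of CHF 610.00 at the beginning of each month.
Periodic rate r = 0.036/12 per month; n is counted in months.
FV = PMT × [((1+r)^n − 1)/r] × (1+r) = 610 × [(1+r)^60 − 1] / r × (1+r) = CHF 40,155.38

CHF 40,155.38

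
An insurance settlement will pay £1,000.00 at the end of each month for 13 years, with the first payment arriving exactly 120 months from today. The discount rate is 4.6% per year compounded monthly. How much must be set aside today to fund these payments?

Ordinary annuity of 156 payments, first payment at period 120.
Periodic rate r = 0.046/12 per month; n is counted in months.
The ordinary-annuity PV formula values the stream one period before the first payment (period 119); discount that back 119 periods:
PV₀ = 1,000 × [1 − (1+r)^−156] / r × (1+r)^−119 = £74,367.49

£74,367.49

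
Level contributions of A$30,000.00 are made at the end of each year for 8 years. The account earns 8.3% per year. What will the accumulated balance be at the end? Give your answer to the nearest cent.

This is an ordinary annuity: 8 deposits of A$30,000.00 at the end of each year.
Periodic rate r = 0.083 per year.
FV = PMT × [((1+r)^n − 1)/r] = 30,000 × [(1+r)^8 − 1] / r = A$322,577.39

A$322,577.39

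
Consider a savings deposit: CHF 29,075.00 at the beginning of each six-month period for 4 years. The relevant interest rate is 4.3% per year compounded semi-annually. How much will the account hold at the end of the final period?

This is an annuity due: 8 deposits of CHF 29,075.00 at the beginning of each six-month period.
Periodic rate r = 0.043/2 per half-year; n is counted in half-years.
FV = PMT × [((1+r)^n − 1)/r] × (1+r) = 29,075 × [(1+r)^8 − 1] / r × (1+r) = CHF 256,270.21

CHF 256,270.21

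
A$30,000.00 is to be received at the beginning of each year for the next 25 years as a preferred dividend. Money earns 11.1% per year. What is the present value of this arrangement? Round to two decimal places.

A$278,659.97

This is an annuity due: 25 payments of A$30,000.00 at the beginning of each year.
Periodic rate r = 0.111 per year.
PV = PMT × [(1 − (1+r)^−n)/r] × (1+r) = 30,000 × [1 − (1+r)^−25] / r × (1+r) = A$278,659.97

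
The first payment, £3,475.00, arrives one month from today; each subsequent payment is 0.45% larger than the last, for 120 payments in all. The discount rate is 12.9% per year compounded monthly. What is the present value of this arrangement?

Periodic rate r = 0.129/12 per month; n is counted in months.
Growing ordinary annuity: PV = PMT₁ × [1 − ((1+g)/(1+r))^n] / (r − g) = 3,475 × [1 − ((1+0.0045)/(1+r))^120] / (r − 0.0045) = £291,870.01.

£291,870.01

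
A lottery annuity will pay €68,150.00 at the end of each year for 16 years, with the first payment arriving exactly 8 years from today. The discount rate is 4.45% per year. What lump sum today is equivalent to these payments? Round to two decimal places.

€566,521.84

Ordinary annuity of 16 payments, first payment at period 8.
Periodic rate r = 0.0445 per year.
The ordinary-annuity PV formula values the stream one period before the first payment (period 7); discount that back 7 periods:
PV₀ = 68,150 × [1 − (1+r)^−16] / r × (1+r)^−7 = €566,521.84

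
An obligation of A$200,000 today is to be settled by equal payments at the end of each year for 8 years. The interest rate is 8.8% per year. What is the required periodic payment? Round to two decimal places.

Level ordinary annuity; solve PV = PMT × [(1 − (1+r)^−n)/r] for PMT.
Periodic rate r = 0.088 per year.
With n = 8: PMT = 200,000 / ([(1 − (1+r)^−n)/r]) = A$35,866.71

A$35,866.71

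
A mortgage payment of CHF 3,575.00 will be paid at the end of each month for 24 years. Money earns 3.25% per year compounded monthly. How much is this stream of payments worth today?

This is an ordinary annuity: 288 payments of CHF 3,575.00 at the end of each month.
Periodic rate r = 0.0325/12 per month; n is counted in months.
PV = PMT × [(1 − (1+r)^−n)/r] = 3,575 × [1 − (1+r)^−288] / r = CHF 714,265.75

CHF 714,265.75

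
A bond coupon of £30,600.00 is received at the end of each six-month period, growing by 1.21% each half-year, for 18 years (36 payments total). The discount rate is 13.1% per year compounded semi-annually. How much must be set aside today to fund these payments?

Periodic rate r = 0.131/2 per half-year; n is counted in half-years.
Growing ordinary annuity: PV = PMT₁ × [1 − ((1+g)/(1+r))^n] / (r − g) = 30,600 × [1 − ((1+0.0121)/(1+r))^36] / (r − 0.0121) = £483,021.98.

£483,021.98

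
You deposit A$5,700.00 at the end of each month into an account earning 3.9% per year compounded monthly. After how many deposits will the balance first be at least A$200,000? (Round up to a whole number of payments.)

34 payments

Periodic rate r = 0.039/12 per month; n is counted in months.
Ordinary annuity FV: 200,000 = 5,700 × [((1+r)^n − 1)/r].
(1+r)^n = 1 + 200,000 × r / 5,700, so n = ln(1 + 200,000·r/5,700) / ln(1+r) = 33.28.
Round up to a whole number of payments: n = 34.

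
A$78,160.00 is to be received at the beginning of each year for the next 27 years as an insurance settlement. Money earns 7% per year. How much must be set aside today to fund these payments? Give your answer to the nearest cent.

A$1,002,462.86

This is an annuity due: 27 payments of A$78,160.00 at the beginning of each year.
Periodic rate r = 0.07 per year.
PV = PMT × [(1 − (1+r)^−n)/r] × (1+r) = 78,160 × [1 − (1+r)^−27] / r × (1+r) = A$1,002,462.86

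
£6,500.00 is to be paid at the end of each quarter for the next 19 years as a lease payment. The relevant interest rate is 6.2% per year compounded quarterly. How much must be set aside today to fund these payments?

This is an ordinary annuity: 76 payments of £6,500.00 at the end of each quarter.
Periodic rate r = 0.062/4 per quarter; n is counted in quarters.
PV = PMT × [(1 − (1+r)^−n)/r] = 6,500 × [1 − (1+r)^−76] / r = £289,066.02

£289,066.02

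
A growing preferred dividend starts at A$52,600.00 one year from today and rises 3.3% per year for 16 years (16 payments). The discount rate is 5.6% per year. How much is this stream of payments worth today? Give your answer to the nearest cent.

A$679,125.66

Periodic rate r = 0.056 per year.
Growing ordinary annuity: PV = PMT₁ × [1 − ((1+g)/(1+r))^n] / (r − g) = 52,600 × [1 − ((1+0.033)/(1+r))^16] / (r − 0.033) = A$679,125.66.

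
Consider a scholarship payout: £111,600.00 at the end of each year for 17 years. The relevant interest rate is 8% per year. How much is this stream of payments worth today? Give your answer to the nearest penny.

This is an ordinary annuity: 17 payments of £111,600.00 at the end of each year.
Periodic rate r = 0.08 per year.
PV = PMT × [(1 − (1+r)^−n)/r] = 111,600 × [1 − (1+r)^−17] / r = £1,017,974.81

£1,017,974.81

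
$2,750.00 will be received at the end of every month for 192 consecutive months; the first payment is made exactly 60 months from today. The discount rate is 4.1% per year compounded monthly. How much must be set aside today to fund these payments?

Ordinary annuity of 192 payments, first payment at period 60.
Periodic rate r = 0.041/12 per month; n is counted in months.
The ordinary-annuity PV formula values the stream one period before the first payment (period 59); discount that back 59 periods:
PV₀ = 2,750 × [1 − (1+r)^−192] / r × (1+r)^−59 = $316,244.57

$316,244.57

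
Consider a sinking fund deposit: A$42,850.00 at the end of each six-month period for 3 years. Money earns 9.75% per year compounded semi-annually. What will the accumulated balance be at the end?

A$290,546.71

This is an ordinary annuity: 6 deposits of A$42,850.00 at the end of each six-month period.
Periodic rate r = 0.0975/2 per half-year; n is counted in half-years.
FV = PMT × [((1+r)^n − 1)/r] = 42,850 × [(1+r)^6 − 1] / r = A$290,546.71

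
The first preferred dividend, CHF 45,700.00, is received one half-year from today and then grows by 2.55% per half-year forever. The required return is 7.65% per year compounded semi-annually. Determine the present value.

CHF 3,584,313.73

Periodic rate r = 0.0765/2 per half-year.
Growing perpetuity (Gordon): PV = PMT₁ / (r − g) = 45,700 / (r − 0.0255) = CHF 3,584,313.73.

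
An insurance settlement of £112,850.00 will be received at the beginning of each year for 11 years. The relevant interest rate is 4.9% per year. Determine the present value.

This is an annuity due: 11 payments of £112,850.00 at the beginning of each year.
Periodic rate r = 0.049 per year.
PV = PMT × [(1 − (1+r)^−n)/r] × (1+r) = 112,850 × [1 − (1+r)^−11] / r × (1+r) = £988,495.09

£988,495.09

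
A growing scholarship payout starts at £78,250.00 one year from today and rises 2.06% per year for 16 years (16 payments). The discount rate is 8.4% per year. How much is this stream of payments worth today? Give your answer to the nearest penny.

Periodic rate r = 0.084 per year.
Growing ordinary annuity: PV = PMT₁ × [1 − ((1+g)/(1+r))^n] / (r − g) = 78,250 × [1 − ((1+0.0206)/(1+r))^16] / (r − 0.0206) = £763,666.49.

£763,666.49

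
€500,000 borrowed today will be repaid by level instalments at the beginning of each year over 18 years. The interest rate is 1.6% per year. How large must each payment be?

Level annuity due; solve PV = PMT × [(1 − (1+r)^−n)/r] × (1+r) for PMT.
Periodic rate r = 0.016 per year.
With n = 18: PMT = 500,000 / ([(1 − (1+r)^−n)/r] × (1+r)) = €31,682.71

€31,682.71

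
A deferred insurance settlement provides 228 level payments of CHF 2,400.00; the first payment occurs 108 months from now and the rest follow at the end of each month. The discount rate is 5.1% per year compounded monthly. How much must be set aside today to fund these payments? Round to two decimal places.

Ordinary annuity of 228 payments, first payment at period 108.
Periodic rate r = 0.051/12 per month; n is counted in months.
The ordinary-annuity PV formula values the stream one period before the first payment (period 107); discount that back 107 periods:
PV₀ = 2,400 × [1 − (1+r)^−228] / r × (1+r)^−107 = CHF 222,314.27

CHF 222,314.27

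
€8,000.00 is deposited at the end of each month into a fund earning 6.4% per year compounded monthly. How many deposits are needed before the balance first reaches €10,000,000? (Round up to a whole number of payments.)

383 payments

Periodic rate r = 0.064/12 per month; n is counted in months.
Ordinary annuity FV: 10,000,000 = 8,000 × [((1+r)^n − 1)/r].
(1+r)^n = 1 + 10,000,000 × r / 8,000, so n = ln(1 + 10,000,000·r/8,000) / ln(1+r) = 382.93.
Round up to a whole number of payments: n = 383.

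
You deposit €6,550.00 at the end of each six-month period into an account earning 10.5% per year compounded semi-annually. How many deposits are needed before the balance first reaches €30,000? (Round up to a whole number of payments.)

Periodic rate r = 0.105/2 per half-year; n is counted in half-years.
Ordinary annuity FV: 30,000 = 6,550 × [((1+r)^n − 1)/r].
(1+r)^n = 1 + 30,000 × r / 6,550, so n = ln(1 + 30,000·r/6,550) / ln(1+r) = 4.21.
Round up to a whole number of payments: n = 5.

5 payments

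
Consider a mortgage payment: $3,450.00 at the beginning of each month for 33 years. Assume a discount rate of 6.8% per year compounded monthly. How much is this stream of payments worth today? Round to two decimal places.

$546,939.49

This is an annuity due: 396 payments of $3,450.00 at the beginning of each month.
Periodic rate r = 0.068/12 per month; n is counted in months.
PV = PMT × [(1 − (1+r)^−n)/r] × (1+r) = 3,450 × [1 − (1+r)^−396] / r × (1+r) = $546,939.49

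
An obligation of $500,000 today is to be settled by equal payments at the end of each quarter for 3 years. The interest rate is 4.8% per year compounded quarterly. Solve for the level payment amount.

Level ordinary annuity; solve PV = PMT × [(1 − (1+r)^−n)/r] for PMT.
Periodic rate r = 0.048/4 per quarter; n is counted in quarters.
With n = 12: PMT = 500,000 / ([(1 − (1+r)^−n)/r]) = $44,987.72

$44,987.72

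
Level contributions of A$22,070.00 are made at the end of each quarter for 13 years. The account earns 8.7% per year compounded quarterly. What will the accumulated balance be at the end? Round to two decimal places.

A$2,091,739.62

This is an ordinary annuity: 52 deposits of A$22,070.00 at the end of each quarter.
Periodic rate r = 0.087/4 per quarter; n is counted in quarters.
FV = PMT × [((1+r)^n − 1)/r] = 22,070 × [(1+r)^52 − 1] / r = A$2,091,739.62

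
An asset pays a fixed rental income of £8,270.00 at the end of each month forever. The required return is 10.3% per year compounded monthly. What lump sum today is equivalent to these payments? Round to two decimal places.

Periodic rate r = 0.103/12 per month.
Level perpetuity: PV = PMT / r = 8,270 / (0.103/12) = £963,495.15.

£963,495.15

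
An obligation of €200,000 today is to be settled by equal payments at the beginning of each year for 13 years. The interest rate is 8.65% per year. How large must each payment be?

€24,129.14

Level annuity due; solve PV = PMT × [(1 − (1+r)^−n)/r] × (1+r) for PMT.
Periodic rate r = 0.0865 per year.
With n = 13: PMT = 200,000 / ([(1 − (1+r)^−n)/r] × (1+r)) = €24,129.14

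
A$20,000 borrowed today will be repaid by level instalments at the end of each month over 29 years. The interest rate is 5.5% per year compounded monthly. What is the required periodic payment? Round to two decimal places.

A$115.11

Level ordinary annuity; solve PV = PMT × [(1 − (1+r)^−n)/r] for PMT.
Periodic rate r = 0.055/12 per month; n is counted in months.
With n = 348: PMT = 20,000 / ([(1 − (1+r)^−n)/r]) = A$115.11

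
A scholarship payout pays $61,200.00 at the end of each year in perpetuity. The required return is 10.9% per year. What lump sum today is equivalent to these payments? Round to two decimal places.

$561,467.89

Periodic rate r = 0.109 per year.
Level perpetuity: PV = PMT / r = 61,200 / (0.109) = $561,467.89.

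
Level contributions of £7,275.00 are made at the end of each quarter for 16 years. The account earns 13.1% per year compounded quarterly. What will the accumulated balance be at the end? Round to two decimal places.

This is an ordinary annuity: 64 deposits of £7,275.00 at the end of each quarter.
Periodic rate r = 0.131/4 per quarter; n is counted in quarters.
FV = PMT × [((1+r)^n − 1)/r] = 7,275 × [(1+r)^64 − 1] / r = £1,524,950.38

£1,524,950.38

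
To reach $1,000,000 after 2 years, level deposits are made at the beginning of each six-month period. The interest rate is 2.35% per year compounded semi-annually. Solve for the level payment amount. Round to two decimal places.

$242,783.93

Level annuity due; solve FV = PMT × [((1+r)^n − 1)/r] × (1+r) for PMT.
Periodic rate r = 0.0235/2 per half-year; n is counted in half-years.
With n = 4: PMT = 1,000,000 / ([((1+r)^n − 1)/r] × (1+r)) = $242,783.93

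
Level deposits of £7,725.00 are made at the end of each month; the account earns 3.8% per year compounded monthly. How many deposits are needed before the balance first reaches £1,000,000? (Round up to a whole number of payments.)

Periodic rate r = 0.038/12 per month; n is counted in months.
Ordinary annuity FV: 1,000,000 = 7,725 × [((1+r)^n − 1)/r].
(1+r)^n = 1 + 1,000,000 × r / 7,725, so n = ln(1 + 1,000,000·r/7,725) / ln(1+r) = 108.66.
Round up to a whole number of payments: n = 109.

109 payments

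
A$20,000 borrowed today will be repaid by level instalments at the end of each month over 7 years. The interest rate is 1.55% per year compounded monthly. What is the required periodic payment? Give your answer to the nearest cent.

A$251.40

Level ordinary annuity; solve PV = PMT × [(1 − (1+r)^−n)/r] for PMT.
Periodic rate r = 0.0155/12 per month; n is counted in months.
With n = 84: PMT = 20,000 / ([(1 − (1+r)^−n)/r]) = A$251.40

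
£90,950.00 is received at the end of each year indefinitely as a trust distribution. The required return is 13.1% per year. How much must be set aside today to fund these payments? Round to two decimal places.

£694,274.81

Periodic rate r = 0.131 per year.
Level perpetuity: PV = PMT / r = 90,950 / (0.131) = £694,274.81.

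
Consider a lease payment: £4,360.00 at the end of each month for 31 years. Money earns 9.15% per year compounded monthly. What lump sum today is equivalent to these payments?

This is an ordinary annuity: 372 payments of £4,360.00 at the end of each month.
Periodic rate r = 0.0915/12 per month; n is counted in months.
PV = PMT × [(1 − (1+r)^−n)/r] = 4,360 × [1 − (1+r)^−372] / r = £537,915.50

£537,915.50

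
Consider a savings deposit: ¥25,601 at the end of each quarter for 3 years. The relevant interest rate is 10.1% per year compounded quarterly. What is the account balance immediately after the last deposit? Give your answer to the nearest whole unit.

¥353,679

This is an ordinary annuity: 12 deposits of ¥25,601 at the end of each quarter.
Periodic rate r = 0.101/4 per quarter; n is counted in quarters.
FV = PMT × [((1+r)^n − 1)/r] = 25,601 × [(1+r)^12 − 1] / r = ¥353,679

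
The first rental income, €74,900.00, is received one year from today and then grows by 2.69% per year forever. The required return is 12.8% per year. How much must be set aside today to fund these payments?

€740,850.64

Periodic rate r = 0.128 per year.
Growing perpetuity (Gordon): PV = PMT₁ / (r − g) = 74,900 / (r − 0.0269) = €740,850.64.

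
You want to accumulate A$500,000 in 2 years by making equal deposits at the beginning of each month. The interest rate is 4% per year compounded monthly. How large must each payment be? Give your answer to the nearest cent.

Level annuity due; solve FV = PMT × [((1+r)^n − 1)/r] × (1+r) for PMT.
Periodic rate r = 0.04/12 per month; n is counted in months.
With n = 24: PMT = 500,000 / ([((1+r)^n − 1)/r] × (1+r)) = A$19,979.20

A$19,979.20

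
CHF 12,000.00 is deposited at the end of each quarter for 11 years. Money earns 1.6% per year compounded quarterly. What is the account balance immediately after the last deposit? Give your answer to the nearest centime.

CHF 576,058.53

This is an ordinary annuity: 44 deposits of CHF 12,000.00 at the end of each quarter.
Periodic rate r = 0.016/4 per quarter; n is counted in quarters.
FV = PMT × [((1+r)^n − 1)/r] = 12,000 × [(1+r)^44 − 1] / r = CHF 576,058.53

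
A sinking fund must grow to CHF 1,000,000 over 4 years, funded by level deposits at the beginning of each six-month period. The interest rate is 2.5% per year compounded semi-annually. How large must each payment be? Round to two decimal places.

CHF 118,156.18

Level annuity due; solve FV = PMT × [((1+r)^n − 1)/r] × (1+r) for PMT.
Periodic rate r = 0.025/2 per half-year; n is counted in half-years.
With n = 8: PMT = 1,000,000 / ([((1+r)^n − 1)/r] × (1+r)) = CHF 118,156.18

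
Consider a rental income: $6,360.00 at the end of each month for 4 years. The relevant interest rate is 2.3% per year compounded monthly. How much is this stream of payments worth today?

This is an ordinary annuity: 48 payments of $6,360.00 at the end of each month.
Periodic rate r = 0.023/12 per month; n is counted in months.
PV = PMT × [(1 − (1+r)^−n)/r] = 6,360 × [1 − (1+r)^−48] / r = $291,391.53

$291,391.53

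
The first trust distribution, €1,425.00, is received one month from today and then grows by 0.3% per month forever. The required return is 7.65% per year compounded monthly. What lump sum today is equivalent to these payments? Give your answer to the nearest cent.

€422,222.22

Periodic rate r = 0.0765/12 per month.
Growing perpetuity (Gordon): PV = PMT₁ / (r − g) = 1,425 / (r − 0.003) = €422,222.22.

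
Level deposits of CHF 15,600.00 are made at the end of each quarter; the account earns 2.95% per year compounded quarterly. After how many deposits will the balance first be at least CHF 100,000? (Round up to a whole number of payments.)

7 payments

Periodic rate r = 0.0295/4 per quarter; n is counted in quarters.
Ordinary annuity FV: 100,000 = 15,600 × [((1+r)^n − 1)/r].
(1+r)^n = 1 + 100,000 × r / 15,600, so n = ln(1 + 100,000·r/15,600) / ln(1+r) = 6.29.
Round up to a whole number of payments: n = 7.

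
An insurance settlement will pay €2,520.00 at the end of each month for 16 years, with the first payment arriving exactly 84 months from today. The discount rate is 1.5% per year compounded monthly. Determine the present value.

Ordinary annuity of 192 payments, first payment at period 84.
Periodic rate r = 0.015/12 per month; n is counted in months.
The ordinary-annuity PV formula values the stream one period before the first payment (period 83); discount that back 83 periods:
PV₀ = 2,520 × [1 − (1+r)^−192] / r × (1+r)^−83 = €387,577.25

€387,577.25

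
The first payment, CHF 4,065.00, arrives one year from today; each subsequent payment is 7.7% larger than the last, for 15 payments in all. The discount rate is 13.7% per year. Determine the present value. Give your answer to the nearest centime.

Periodic rate r = 0.137 per year.
Growing ordinary annuity: PV = PMT₁ × [1 − ((1+g)/(1+r))^n] / (r − g) = 4,065 × [1 − ((1+0.077)/(1+r))^15] / (r − 0.077) = CHF 37,707.37.

CHF 37,707.37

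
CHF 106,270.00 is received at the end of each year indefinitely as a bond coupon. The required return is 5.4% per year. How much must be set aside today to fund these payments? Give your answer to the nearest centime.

CHF 1,967,962.96

Periodic rate r = 0.054 per year.
Level perpetuity: PV = PMT / r = 106,270 / (0.054) = CHF 1,967,962.96.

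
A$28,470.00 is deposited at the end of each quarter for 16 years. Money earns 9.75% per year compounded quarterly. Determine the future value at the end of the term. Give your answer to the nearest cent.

This is an ordinary annuity: 64 deposits of A$28,470.00 at the end of each quarter.
Periodic rate r = 0.0975/4 per quarter; n is counted in quarters.
FV = PMT × [((1+r)^n − 1)/r] = 28,470 × [(1+r)^64 − 1] / r = A$4,287,279.18

A$4,287,279.18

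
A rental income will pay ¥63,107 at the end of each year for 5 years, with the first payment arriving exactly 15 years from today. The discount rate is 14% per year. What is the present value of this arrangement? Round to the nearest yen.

¥34,601

Ordinary annuity of 5 payments, first payment at period 15.
Periodic rate r = 0.14 per year.
The ordinary-annuity PV formula values the stream one period before the first payment (period 14); discount that back 14 periods:
PV₀ = 63,107 × [1 − (1+r)^−5] / r × (1+r)^−14 = ¥34,601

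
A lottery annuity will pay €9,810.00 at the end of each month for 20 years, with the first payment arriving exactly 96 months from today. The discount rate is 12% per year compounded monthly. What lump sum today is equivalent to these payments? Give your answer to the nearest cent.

Ordinary annuity of 240 payments, first payment at period 96.
Periodic rate r = 0.12/12 per month; n is counted in months.
The ordinary-annuity PV formula values the stream one period before the first payment (period 95); discount that back 95 periods:
PV₀ = 9,810 × [1 − (1+r)^−240] / r × (1+r)^−95 = €346,192.14

€346,192.14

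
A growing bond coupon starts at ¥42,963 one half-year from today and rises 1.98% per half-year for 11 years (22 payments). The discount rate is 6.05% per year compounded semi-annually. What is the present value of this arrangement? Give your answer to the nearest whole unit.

¥826,024

Periodic rate r = 0.0605/2 per half-year; n is counted in half-years.
Growing ordinary annuity: PV = PMT₁ × [1 − ((1+g)/(1+r))^n] / (r − g) = 42,963 × [1 − ((1+0.0198)/(1+r))^22] / (r − 0.0198) = ¥826,024.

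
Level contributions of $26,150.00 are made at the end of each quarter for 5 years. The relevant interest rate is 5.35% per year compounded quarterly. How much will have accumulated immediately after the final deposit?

$595,103.16

This is an ordinary annuity: 20 deposits of $26,150.00 at the end of each quarter.
Periodic rate r = 0.0535/4 per quarter; n is counted in quarters.
FV = PMT × [((1+r)^n − 1)/r] = 26,150 × [(1+r)^20 − 1] / r = $595,103.16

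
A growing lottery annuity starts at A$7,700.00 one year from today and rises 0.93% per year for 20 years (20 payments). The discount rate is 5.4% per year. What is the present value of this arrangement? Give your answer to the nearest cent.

A$99,853.19

Periodic rate r = 0.054 per year.
Growing ordinary annuity: PV = PMT₁ × [1 − ((1+g)/(1+r))^n] / (r − g) = 7,700 × [1 − ((1+0.0093)/(1+r))^20] / (r − 0.0093) = A$99,853.19.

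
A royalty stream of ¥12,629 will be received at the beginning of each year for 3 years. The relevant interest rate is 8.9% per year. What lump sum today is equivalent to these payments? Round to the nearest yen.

¥34,875

This is an annuity due: 3 payments of ¥12,629 at the beginning of each year.
Periodic rate r = 0.089 per year.
PV = PMT × [(1 − (1+r)^−n)/r] × (1+r) = 12,629 × [1 − (1+r)^−3] / r × (1+r) = ¥34,875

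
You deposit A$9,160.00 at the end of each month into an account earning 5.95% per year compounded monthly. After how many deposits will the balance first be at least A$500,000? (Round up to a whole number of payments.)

Periodic rate r = 0.0595/12 per month; n is counted in months.
Ordinary annuity FV: 500,000 = 9,160 × [((1+r)^n − 1)/r].
(1+r)^n = 1 + 500,000 × r / 9,160, so n = ln(1 + 500,000·r/9,160) / ln(1+r) = 48.43.
Round up to a whole number of payments: n = 49.

49 payments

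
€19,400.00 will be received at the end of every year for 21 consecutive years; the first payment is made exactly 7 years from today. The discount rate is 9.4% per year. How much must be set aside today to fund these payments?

Ordinary annuity of 21 payments, first payment at period 7.
Periodic rate r = 0.094 per year.
The ordinary-annuity PV formula values the stream one period before the first payment (period 6); discount that back 6 periods:
PV₀ = 19,400 × [1 − (1+r)^−21] / r × (1+r)^−6 = €102,136.71

€102,136.71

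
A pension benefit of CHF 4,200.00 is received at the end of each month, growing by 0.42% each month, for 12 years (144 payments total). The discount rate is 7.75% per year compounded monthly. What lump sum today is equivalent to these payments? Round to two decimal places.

Periodic rate r = 0.0775/12 per month; n is counted in months.
Growing ordinary annuity: PV = PMT₁ × [1 − ((1+g)/(1+r))^n] / (r − g) = 4,200 × [1 − ((1+0.0042)/(1+r))^144] / (r − 0.0042) = CHF 513,988.64.

CHF 513,988.64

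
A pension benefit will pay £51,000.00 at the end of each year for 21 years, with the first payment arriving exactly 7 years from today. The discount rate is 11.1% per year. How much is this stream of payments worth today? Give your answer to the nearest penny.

Ordinary annuity of 21 payments, first payment at period 7.
Periodic rate r = 0.111 per year.
The ordinary-annuity PV formula values the stream one period before the first payment (period 6); discount that back 6 periods:
PV₀ = 51,000 × [1 − (1+r)^−21] / r × (1+r)^−6 = £217,532.47

£217,532.47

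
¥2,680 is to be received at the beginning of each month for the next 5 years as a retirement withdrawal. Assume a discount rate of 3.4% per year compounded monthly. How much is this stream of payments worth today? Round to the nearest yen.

¥148,101

This is an annuity due: 60 payments of ¥2,680 at the beginning of each month.
Periodic rate r = 0.034/12 per month; n is counted in months.
PV = PMT × [(1 − (1+r)^−n)/r] × (1+r) = 2,680 × [1 − (1+r)^−60] / r × (1+r) = ¥148,101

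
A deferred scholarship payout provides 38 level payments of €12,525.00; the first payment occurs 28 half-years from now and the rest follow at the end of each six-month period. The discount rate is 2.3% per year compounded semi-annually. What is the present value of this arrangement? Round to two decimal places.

Ordinary annuity of 38 payments, first payment at period 28.
Periodic rate r = 0.023/2 per half-year; n is counted in half-years.
The ordinary-annuity PV formula values the stream one period before the first payment (period 27); discount that back 27 periods:
PV₀ = 12,525 × [1 − (1+r)^−38] / r × (1+r)^−27 = €281,874.79

€281,874.79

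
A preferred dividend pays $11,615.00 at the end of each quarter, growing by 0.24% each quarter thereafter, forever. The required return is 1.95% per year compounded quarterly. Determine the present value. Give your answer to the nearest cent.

Periodic rate r = 0.0195/4 per quarter.
Growing perpetuity (Gordon): PV = PMT₁ / (r − g) = 11,615 / (r − 0.0024) = $4,692,929.29.

$4,692,929.29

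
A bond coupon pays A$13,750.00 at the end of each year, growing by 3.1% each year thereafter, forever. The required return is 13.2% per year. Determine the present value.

Periodic rate r = 0.132 per year.
Growing perpetuity (Gordon): PV = PMT₁ / (r − g) = 13,750 / (r − 0.031) = A$136,138.61.

A$136,138.61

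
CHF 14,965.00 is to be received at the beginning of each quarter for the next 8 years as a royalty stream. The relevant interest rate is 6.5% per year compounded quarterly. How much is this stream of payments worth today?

This is an annuity due: 32 payments of CHF 14,965.00 at the beginning of each quarter.
Periodic rate r = 0.065/4 per quarter; n is counted in quarters.
PV = PMT × [(1 − (1+r)^−n)/r] × (1+r) = 14,965 × [1 − (1+r)^−32] / r × (1+r) = CHF 377,152.87

CHF 377,152.87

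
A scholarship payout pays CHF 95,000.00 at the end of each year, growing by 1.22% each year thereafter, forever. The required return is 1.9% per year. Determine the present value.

CHF 13,970,588.24

Periodic rate r = 0.019 per year.
Growing perpetuity (Gordon): PV = PMT₁ / (r − g) = 95,000 / (r − 0.0122) = CHF 13,970,588.24.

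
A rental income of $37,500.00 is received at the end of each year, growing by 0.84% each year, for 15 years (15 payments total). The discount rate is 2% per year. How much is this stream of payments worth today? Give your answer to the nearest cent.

$509,660.71

Periodic rate r = 0.02 per year.
Growing ordinary annuity: PV = PMT₁ × [1 − ((1+g)/(1+r))^n] / (r − g) = 37,500 × [1 − ((1+0.0084)/(1+r))^15] / (r − 0.0084) = $509,660.71.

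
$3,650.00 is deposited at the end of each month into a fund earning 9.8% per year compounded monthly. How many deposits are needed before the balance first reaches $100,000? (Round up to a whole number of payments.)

Periodic rate r = 0.098/12 per month; n is counted in months.
Ordinary annuity FV: 100,000 = 3,650 × [((1+r)^n − 1)/r].
(1+r)^n = 1 + 100,000 × r / 3,650, so n = ln(1 + 100,000·r/3,650) / ln(1+r) = 24.83.
Round up to a whole number of payments: n = 25.

25 payments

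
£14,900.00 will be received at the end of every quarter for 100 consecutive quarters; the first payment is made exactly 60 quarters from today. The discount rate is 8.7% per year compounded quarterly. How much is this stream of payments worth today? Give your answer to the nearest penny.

Ordinary annuity of 100 payments, first payment at period 60.
Periodic rate r = 0.087/4 per quarter; n is counted in quarters.
The ordinary-annuity PV formula values the stream one period before the first payment (period 59); discount that back 59 periods:
PV₀ = 14,900 × [1 − (1+r)^−100] / r × (1+r)^−59 = £170,099.71

£170,099.71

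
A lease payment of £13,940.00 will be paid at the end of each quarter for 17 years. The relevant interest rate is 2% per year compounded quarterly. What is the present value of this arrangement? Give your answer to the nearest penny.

£801,902.48

This is an ordinary annuity: 68 payments of £13,940.00 at the end of each quarter.
Periodic rate r = 0.02/4 per quarter; n is counted in quarters.
PV = PMT × [(1 − (1+r)^−n)/r] = 13,940 × [1 − (1+r)^−68] / r = £801,902.48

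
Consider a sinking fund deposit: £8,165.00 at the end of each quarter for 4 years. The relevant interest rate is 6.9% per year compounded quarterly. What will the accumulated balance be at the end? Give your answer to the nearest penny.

£148,981.66

This is an ordinary annuity: 16 deposits of £8,165.00 at the end of each quarter.
Periodic rate r = 0.069/4 per quarter; n is counted in quarters.
FV = PMT × [((1+r)^n − 1)/r] = 8,165 × [(1+r)^16 − 1] / r = £148,981.66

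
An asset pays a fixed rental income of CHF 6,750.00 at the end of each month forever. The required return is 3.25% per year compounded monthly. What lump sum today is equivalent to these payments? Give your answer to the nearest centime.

Periodic rate r = 0.0325/12 per month.
Level perpetuity: PV = PMT / r = 6,750 / (0.0325/12) = CHF 2,492,307.69.

CHF 2,492,307.69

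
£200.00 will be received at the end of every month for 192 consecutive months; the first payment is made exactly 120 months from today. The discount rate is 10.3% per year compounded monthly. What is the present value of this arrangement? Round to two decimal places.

£6,793.89

Ordinary annuity of 192 payments, first payment at period 120.
Periodic rate r = 0.103/12 per month; n is counted in months.
The ordinary-annuity PV formula values the stream one period before the first payment (period 119); discount that back 119 periods:
PV₀ = 200 × [1 − (1+r)^−192] / r × (1+r)^−119 = £6,793.89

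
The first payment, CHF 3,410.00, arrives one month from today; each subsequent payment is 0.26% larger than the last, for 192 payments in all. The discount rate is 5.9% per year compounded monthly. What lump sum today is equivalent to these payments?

CHF 526,924.94

Periodic rate r = 0.059/12 per month; n is counted in months.
Growing ordinary annuity: PV = PMT₁ × [1 − ((1+g)/(1+r))^n] / (r − g) = 3,410 × [1 − ((1+0.0026)/(1+r))^192] / (r − 0.0026) = CHF 526,924.94.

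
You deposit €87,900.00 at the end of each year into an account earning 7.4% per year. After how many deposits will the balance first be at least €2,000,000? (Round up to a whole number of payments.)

Periodic rate r = 0.074 per year.
Ordinary annuity FV: 2,000,000 = 87,900 × [((1+r)^n − 1)/r].
(1+r)^n = 1 + 2,000,000 × r / 87,900, so n = ln(1 + 2,000,000·r/87,900) / ln(1+r) = 13.83.
Round up to a whole number of payments: n = 14.

14 payments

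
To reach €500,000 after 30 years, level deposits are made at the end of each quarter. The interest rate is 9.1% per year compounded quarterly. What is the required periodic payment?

€820.06

Level ordinary annuity; solve FV = PMT × [((1+r)^n − 1)/r] for PMT.
Periodic rate r = 0.091/4 per quarter; n is counted in quarters.
With n = 120: PMT = 500,000 / ([((1+r)^n − 1)/r]) = €820.06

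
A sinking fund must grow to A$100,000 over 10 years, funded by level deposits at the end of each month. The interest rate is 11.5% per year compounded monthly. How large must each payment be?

Level ordinary annuity; solve FV = PMT × [((1+r)^n − 1)/r] for PMT.
Periodic rate r = 0.115/12 per month; n is counted in months.
With n = 120: PMT = 100,000 / ([((1+r)^n − 1)/r]) = A$447.62

A$447.62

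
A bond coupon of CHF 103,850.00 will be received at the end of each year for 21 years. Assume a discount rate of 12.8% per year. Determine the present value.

CHF 746,657.74

This is an ordinary annuity: 21 payments of CHF 103,850.00 at the end of each year.
Periodic rate r = 0.128 per year.
PV = PMT × [(1 − (1+r)^−n)/r] = 103,850 × [1 − (1+r)^−21] / r = CHF 746,657.74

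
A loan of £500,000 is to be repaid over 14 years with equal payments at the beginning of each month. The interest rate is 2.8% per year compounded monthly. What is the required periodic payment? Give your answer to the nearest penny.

Level annuity due; solve PV = PMT × [(1 − (1+r)^−n)/r] × (1+r) for PMT.
Periodic rate r = 0.028/12 per month; n is counted in months.
With n = 168: PMT = 500,000 / ([(1 − (1+r)^−n)/r] × (1+r)) = £3,592.58

£3,592.58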